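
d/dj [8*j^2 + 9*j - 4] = 16*j + 9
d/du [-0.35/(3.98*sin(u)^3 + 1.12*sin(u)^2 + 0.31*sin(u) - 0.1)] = (4.179*sin(u)^2 + 0.784*sin(u) + 0.1085)*cos(u)/(3.98*sin(u)^3 + 1.12*sin(u)^2 + 0.31*sin(u) - 0.1)^2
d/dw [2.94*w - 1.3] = 2.94000000000000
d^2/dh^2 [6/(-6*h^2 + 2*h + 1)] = 24*(-18*h^2 + 6*h + 2*(6*h - 1)^2 + 3)/(-6*h^2 + 2*h + 1)^3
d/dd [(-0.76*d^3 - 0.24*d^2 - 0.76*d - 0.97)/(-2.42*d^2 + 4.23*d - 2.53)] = (1.8392*d^4 - 6.4296*d^3 + 2.914*d^2 - 3.4804*d + 6.0259)/(5.8564*d^4 - 20.4732*d^3 + 30.1381*d^2 - 21.4038*d + 6.4009)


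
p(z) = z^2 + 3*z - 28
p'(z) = 2*z + 3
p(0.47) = -26.37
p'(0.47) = 3.94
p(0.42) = -26.56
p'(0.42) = 3.84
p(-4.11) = -23.44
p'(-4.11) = -5.22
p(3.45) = -5.75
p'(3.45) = 9.90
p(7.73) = 54.94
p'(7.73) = 18.46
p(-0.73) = -29.66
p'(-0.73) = 1.54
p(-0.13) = -28.37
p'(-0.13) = 2.74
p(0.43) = -26.53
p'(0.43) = 3.86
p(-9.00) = 26.00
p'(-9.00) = -15.00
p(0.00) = -28.00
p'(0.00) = 3.00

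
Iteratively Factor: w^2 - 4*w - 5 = (w - 5)*(w + 1)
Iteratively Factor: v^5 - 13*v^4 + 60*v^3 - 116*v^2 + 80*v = (v)*(v^4 - 13*v^3 + 60*v^2 - 116*v + 80) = v*(v - 2)*(v^3 - 11*v^2 + 38*v - 40) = v*(v - 4)*(v - 2)*(v^2 - 7*v + 10) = v*(v - 5)*(v - 4)*(v - 2)*(v - 2)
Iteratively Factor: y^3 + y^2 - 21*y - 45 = (y + 3)*(y^2 - 2*y - 15) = (y + 3)^2*(y - 5)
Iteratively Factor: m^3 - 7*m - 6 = (m - 3)*(m^2 + 3*m + 2) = (m - 3)*(m + 2)*(m + 1)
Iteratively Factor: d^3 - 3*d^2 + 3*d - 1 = (d - 1)*(d^2 - 2*d + 1) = (d - 1)^2*(d - 1)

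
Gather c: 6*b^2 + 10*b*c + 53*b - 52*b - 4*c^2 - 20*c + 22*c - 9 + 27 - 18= 6*b^2 + b - 4*c^2 + c*(10*b + 2)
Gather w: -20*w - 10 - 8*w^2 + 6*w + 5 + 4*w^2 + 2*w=-4*w^2 - 12*w - 5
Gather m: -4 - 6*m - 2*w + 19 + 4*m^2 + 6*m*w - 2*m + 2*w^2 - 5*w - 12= 4*m^2 + m*(6*w - 8) + 2*w^2 - 7*w + 3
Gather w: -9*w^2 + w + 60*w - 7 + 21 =-9*w^2 + 61*w + 14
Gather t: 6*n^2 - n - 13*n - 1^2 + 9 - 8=6*n^2 - 14*n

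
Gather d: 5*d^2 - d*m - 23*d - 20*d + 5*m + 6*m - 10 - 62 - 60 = 5*d^2 + d*(-m - 43) + 11*m - 132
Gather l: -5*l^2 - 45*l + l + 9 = -5*l^2 - 44*l + 9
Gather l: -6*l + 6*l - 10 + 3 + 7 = 0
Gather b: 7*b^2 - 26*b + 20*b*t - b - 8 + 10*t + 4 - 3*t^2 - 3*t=7*b^2 + b*(20*t - 27) - 3*t^2 + 7*t - 4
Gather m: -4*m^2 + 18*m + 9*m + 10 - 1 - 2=-4*m^2 + 27*m + 7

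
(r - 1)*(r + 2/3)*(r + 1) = r^3 + 2*r^2/3 - r - 2/3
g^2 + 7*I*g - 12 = (g + 3*I)*(g + 4*I)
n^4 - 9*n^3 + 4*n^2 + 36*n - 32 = (n - 8)*(n - 2)*(n - 1)*(n + 2)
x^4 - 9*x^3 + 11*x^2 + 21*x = x*(x - 7)*(x - 3)*(x + 1)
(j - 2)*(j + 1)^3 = j^4 + j^3 - 3*j^2 - 5*j - 2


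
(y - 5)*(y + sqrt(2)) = y^2 - 5*y + sqrt(2)*y - 5*sqrt(2)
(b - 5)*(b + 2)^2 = b^3 - b^2 - 16*b - 20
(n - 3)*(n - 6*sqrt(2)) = n^2 - 6*sqrt(2)*n - 3*n + 18*sqrt(2)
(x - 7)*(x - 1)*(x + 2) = x^3 - 6*x^2 - 9*x + 14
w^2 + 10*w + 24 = (w + 4)*(w + 6)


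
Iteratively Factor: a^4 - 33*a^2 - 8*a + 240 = (a - 3)*(a^3 + 3*a^2 - 24*a - 80) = (a - 3)*(a + 4)*(a^2 - a - 20) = (a - 3)*(a + 4)^2*(a - 5)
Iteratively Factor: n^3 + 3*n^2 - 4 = (n + 2)*(n^2 + n - 2) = (n + 2)^2*(n - 1)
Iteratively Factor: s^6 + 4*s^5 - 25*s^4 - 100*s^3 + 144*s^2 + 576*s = (s + 4)*(s^5 - 25*s^3 + 144*s) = (s - 4)*(s + 4)*(s^4 + 4*s^3 - 9*s^2 - 36*s) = (s - 4)*(s - 3)*(s + 4)*(s^3 + 7*s^2 + 12*s) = (s - 4)*(s - 3)*(s + 4)^2*(s^2 + 3*s) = s*(s - 4)*(s - 3)*(s + 4)^2*(s + 3)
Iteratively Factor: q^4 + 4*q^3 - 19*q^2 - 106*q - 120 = (q + 3)*(q^3 + q^2 - 22*q - 40) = (q + 3)*(q + 4)*(q^2 - 3*q - 10) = (q - 5)*(q + 3)*(q + 4)*(q + 2)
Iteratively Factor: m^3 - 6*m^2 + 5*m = (m)*(m^2 - 6*m + 5) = m*(m - 1)*(m - 5)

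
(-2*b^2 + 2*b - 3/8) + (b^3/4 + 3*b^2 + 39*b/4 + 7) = b^3/4 + b^2 + 47*b/4 + 53/8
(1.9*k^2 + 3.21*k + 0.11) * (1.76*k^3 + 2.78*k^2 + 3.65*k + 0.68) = 3.344*k^5 + 10.9316*k^4 + 16.0524*k^3 + 13.3143*k^2 + 2.5843*k + 0.0748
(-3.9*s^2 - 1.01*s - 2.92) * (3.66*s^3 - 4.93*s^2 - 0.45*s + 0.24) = -14.274*s^5 + 15.5304*s^4 - 3.9529*s^3 + 13.9141*s^2 + 1.0716*s - 0.7008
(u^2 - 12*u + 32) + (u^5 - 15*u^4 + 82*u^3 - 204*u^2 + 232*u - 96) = u^5 - 15*u^4 + 82*u^3 - 203*u^2 + 220*u - 64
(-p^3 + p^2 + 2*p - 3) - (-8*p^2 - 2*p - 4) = -p^3 + 9*p^2 + 4*p + 1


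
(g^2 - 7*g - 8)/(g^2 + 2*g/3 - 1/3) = 3*(g - 8)/(3*g - 1)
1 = 1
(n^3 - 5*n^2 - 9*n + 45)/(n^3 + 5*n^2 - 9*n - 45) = (n - 5)/(n + 5)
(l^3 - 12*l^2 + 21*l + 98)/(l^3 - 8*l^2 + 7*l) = (l^2 - 5*l - 14)/(l*(l - 1))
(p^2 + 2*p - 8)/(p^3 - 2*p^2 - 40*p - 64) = (p - 2)/(p^2 - 6*p - 16)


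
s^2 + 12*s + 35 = (s + 5)*(s + 7)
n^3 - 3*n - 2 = (n - 2)*(n + 1)^2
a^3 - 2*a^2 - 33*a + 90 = (a - 5)*(a - 3)*(a + 6)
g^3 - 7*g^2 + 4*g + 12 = (g - 6)*(g - 2)*(g + 1)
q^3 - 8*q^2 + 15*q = q*(q - 5)*(q - 3)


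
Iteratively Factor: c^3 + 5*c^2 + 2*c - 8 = (c - 1)*(c^2 + 6*c + 8) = (c - 1)*(c + 4)*(c + 2)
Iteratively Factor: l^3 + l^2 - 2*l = (l + 2)*(l^2 - l) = (l - 1)*(l + 2)*(l)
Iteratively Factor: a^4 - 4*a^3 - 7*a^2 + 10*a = (a)*(a^3 - 4*a^2 - 7*a + 10) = a*(a - 1)*(a^2 - 3*a - 10) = a*(a - 5)*(a - 1)*(a + 2)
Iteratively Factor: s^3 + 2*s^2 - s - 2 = (s + 1)*(s^2 + s - 2) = (s + 1)*(s + 2)*(s - 1)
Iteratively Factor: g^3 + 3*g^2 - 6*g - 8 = (g + 1)*(g^2 + 2*g - 8) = (g - 2)*(g + 1)*(g + 4)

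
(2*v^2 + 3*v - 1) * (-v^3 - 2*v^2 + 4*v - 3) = -2*v^5 - 7*v^4 + 3*v^3 + 8*v^2 - 13*v + 3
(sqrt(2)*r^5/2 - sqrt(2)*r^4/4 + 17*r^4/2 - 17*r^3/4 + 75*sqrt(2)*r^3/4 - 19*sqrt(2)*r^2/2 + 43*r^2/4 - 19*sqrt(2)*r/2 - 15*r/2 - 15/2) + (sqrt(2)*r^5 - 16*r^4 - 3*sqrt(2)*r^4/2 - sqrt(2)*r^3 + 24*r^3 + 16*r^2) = 3*sqrt(2)*r^5/2 - 15*r^4/2 - 7*sqrt(2)*r^4/4 + 79*r^3/4 + 71*sqrt(2)*r^3/4 - 19*sqrt(2)*r^2/2 + 107*r^2/4 - 19*sqrt(2)*r/2 - 15*r/2 - 15/2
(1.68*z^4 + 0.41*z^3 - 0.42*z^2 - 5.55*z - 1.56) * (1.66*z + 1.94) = 2.7888*z^5 + 3.9398*z^4 + 0.0982*z^3 - 10.0278*z^2 - 13.3566*z - 3.0264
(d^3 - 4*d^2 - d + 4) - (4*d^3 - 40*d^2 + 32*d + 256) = -3*d^3 + 36*d^2 - 33*d - 252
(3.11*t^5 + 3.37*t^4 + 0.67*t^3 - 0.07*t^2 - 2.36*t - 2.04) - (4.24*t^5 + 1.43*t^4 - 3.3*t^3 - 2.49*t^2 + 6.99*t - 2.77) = -1.13*t^5 + 1.94*t^4 + 3.97*t^3 + 2.42*t^2 - 9.35*t + 0.73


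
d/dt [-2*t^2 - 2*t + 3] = -4*t - 2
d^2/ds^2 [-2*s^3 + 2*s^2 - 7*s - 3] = 4 - 12*s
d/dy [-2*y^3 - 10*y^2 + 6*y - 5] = -6*y^2 - 20*y + 6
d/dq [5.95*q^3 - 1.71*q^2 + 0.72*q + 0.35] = 17.85*q^2 - 3.42*q + 0.72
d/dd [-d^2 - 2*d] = -2*d - 2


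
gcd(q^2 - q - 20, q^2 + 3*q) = 1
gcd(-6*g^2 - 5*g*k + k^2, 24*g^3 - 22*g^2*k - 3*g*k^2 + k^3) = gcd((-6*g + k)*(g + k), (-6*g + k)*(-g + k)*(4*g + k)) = 6*g - k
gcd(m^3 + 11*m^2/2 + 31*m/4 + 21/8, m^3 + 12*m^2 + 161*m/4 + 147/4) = m^2 + 5*m + 21/4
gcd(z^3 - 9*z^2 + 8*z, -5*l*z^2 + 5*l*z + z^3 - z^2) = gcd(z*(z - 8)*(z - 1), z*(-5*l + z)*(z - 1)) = z^2 - z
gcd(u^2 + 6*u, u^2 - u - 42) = u + 6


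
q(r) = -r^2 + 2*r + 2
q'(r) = 2 - 2*r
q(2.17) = 1.63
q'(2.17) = -2.34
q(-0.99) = -0.96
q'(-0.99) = 3.98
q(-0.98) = -0.92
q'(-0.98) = 3.96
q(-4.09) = -22.91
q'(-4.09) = 10.18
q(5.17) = -14.39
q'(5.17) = -8.34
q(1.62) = 2.62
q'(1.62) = -1.24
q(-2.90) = -12.21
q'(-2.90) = 7.80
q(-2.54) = -9.53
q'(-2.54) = 7.08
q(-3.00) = -13.00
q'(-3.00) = 8.00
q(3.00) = -1.00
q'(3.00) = -4.00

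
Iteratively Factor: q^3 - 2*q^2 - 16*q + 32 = (q - 2)*(q^2 - 16) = (q - 4)*(q - 2)*(q + 4)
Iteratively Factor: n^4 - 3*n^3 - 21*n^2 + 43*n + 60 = (n - 3)*(n^3 - 21*n - 20) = (n - 5)*(n - 3)*(n^2 + 5*n + 4) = (n - 5)*(n - 3)*(n + 1)*(n + 4)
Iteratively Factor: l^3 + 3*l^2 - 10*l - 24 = (l + 4)*(l^2 - l - 6) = (l + 2)*(l + 4)*(l - 3)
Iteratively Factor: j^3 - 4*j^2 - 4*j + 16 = (j + 2)*(j^2 - 6*j + 8) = (j - 2)*(j + 2)*(j - 4)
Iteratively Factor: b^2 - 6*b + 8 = (b - 2)*(b - 4)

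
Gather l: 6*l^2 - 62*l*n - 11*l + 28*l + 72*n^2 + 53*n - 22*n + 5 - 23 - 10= 6*l^2 + l*(17 - 62*n) + 72*n^2 + 31*n - 28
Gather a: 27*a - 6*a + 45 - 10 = 21*a + 35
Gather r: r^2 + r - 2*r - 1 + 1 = r^2 - r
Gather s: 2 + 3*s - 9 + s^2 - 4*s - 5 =s^2 - s - 12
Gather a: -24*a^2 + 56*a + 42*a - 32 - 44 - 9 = -24*a^2 + 98*a - 85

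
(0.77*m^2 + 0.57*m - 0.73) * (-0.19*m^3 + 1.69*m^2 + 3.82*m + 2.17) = -0.1463*m^5 + 1.193*m^4 + 4.0434*m^3 + 2.6146*m^2 - 1.5517*m - 1.5841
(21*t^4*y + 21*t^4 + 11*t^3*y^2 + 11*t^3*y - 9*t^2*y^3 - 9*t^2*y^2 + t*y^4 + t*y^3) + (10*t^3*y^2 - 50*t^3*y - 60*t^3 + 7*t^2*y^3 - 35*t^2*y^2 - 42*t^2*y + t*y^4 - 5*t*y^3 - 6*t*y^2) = 21*t^4*y + 21*t^4 + 21*t^3*y^2 - 39*t^3*y - 60*t^3 - 2*t^2*y^3 - 44*t^2*y^2 - 42*t^2*y + 2*t*y^4 - 4*t*y^3 - 6*t*y^2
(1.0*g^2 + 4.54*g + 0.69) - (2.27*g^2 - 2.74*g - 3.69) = -1.27*g^2 + 7.28*g + 4.38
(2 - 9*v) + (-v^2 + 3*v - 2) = -v^2 - 6*v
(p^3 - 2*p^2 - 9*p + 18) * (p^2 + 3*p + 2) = p^5 + p^4 - 13*p^3 - 13*p^2 + 36*p + 36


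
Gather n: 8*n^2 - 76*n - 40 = 8*n^2 - 76*n - 40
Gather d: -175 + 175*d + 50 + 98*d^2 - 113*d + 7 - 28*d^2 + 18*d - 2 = 70*d^2 + 80*d - 120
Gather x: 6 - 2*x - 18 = -2*x - 12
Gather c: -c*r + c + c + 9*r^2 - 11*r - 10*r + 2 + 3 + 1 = c*(2 - r) + 9*r^2 - 21*r + 6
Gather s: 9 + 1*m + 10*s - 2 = m + 10*s + 7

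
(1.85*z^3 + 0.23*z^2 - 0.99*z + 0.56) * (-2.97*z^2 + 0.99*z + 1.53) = -5.4945*z^5 + 1.1484*z^4 + 5.9985*z^3 - 2.2914*z^2 - 0.9603*z + 0.8568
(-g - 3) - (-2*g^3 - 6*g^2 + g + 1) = 2*g^3 + 6*g^2 - 2*g - 4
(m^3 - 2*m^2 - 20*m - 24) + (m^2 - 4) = m^3 - m^2 - 20*m - 28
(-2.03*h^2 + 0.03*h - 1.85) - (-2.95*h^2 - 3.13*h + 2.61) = 0.92*h^2 + 3.16*h - 4.46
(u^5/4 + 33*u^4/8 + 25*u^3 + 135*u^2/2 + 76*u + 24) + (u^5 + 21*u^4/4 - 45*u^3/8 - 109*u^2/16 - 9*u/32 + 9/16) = 5*u^5/4 + 75*u^4/8 + 155*u^3/8 + 971*u^2/16 + 2423*u/32 + 393/16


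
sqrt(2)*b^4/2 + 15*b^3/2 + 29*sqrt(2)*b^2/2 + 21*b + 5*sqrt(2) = (b + sqrt(2))^2*(b + 5*sqrt(2))*(sqrt(2)*b/2 + 1/2)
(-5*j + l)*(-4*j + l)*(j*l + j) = 20*j^3*l + 20*j^3 - 9*j^2*l^2 - 9*j^2*l + j*l^3 + j*l^2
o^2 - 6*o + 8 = (o - 4)*(o - 2)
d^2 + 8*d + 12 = (d + 2)*(d + 6)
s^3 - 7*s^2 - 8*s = s*(s - 8)*(s + 1)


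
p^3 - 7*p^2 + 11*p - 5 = (p - 5)*(p - 1)^2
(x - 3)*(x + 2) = x^2 - x - 6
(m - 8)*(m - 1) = m^2 - 9*m + 8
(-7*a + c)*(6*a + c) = -42*a^2 - a*c + c^2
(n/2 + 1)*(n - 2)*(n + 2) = n^3/2 + n^2 - 2*n - 4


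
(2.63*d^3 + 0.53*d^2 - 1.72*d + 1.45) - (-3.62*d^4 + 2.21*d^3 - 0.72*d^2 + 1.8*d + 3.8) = 3.62*d^4 + 0.42*d^3 + 1.25*d^2 - 3.52*d - 2.35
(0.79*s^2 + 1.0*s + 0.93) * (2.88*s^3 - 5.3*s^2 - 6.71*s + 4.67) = 2.2752*s^5 - 1.307*s^4 - 7.9225*s^3 - 7.9497*s^2 - 1.5703*s + 4.3431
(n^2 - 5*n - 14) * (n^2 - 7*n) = n^4 - 12*n^3 + 21*n^2 + 98*n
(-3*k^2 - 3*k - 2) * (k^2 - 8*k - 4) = -3*k^4 + 21*k^3 + 34*k^2 + 28*k + 8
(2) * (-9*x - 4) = -18*x - 8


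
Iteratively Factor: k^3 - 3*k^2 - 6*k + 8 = (k + 2)*(k^2 - 5*k + 4) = (k - 1)*(k + 2)*(k - 4)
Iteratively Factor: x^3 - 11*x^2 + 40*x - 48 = (x - 4)*(x^2 - 7*x + 12) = (x - 4)^2*(x - 3)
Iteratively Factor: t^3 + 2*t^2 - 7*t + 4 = (t - 1)*(t^2 + 3*t - 4) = (t - 1)*(t + 4)*(t - 1)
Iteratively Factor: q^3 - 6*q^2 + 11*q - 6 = (q - 2)*(q^2 - 4*q + 3) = (q - 2)*(q - 1)*(q - 3)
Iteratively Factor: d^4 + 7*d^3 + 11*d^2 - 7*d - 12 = (d + 3)*(d^3 + 4*d^2 - d - 4) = (d + 1)*(d + 3)*(d^2 + 3*d - 4) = (d + 1)*(d + 3)*(d + 4)*(d - 1)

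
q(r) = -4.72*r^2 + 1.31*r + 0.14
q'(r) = 1.31 - 9.44*r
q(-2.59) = -34.92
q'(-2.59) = 25.76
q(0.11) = 0.23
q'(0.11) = 0.27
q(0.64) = -0.95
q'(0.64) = -4.73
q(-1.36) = -10.37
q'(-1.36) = 14.15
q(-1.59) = -13.88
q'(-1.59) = 16.32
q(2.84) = -34.21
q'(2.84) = -25.50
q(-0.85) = -4.38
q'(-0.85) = 9.33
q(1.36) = -6.81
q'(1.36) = -11.53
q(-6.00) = -177.64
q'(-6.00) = 57.95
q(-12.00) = -695.26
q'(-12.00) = 114.59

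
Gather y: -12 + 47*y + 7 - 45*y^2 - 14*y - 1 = -45*y^2 + 33*y - 6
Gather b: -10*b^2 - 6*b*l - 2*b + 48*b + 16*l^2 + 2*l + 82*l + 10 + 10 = -10*b^2 + b*(46 - 6*l) + 16*l^2 + 84*l + 20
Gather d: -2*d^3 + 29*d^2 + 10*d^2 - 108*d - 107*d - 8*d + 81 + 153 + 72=-2*d^3 + 39*d^2 - 223*d + 306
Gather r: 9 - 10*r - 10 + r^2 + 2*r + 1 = r^2 - 8*r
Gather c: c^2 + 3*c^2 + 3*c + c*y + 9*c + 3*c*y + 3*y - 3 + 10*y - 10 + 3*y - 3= 4*c^2 + c*(4*y + 12) + 16*y - 16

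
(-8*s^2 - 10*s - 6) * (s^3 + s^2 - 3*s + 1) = -8*s^5 - 18*s^4 + 8*s^3 + 16*s^2 + 8*s - 6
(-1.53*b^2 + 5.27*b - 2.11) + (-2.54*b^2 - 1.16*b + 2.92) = -4.07*b^2 + 4.11*b + 0.81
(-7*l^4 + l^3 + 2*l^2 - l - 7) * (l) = -7*l^5 + l^4 + 2*l^3 - l^2 - 7*l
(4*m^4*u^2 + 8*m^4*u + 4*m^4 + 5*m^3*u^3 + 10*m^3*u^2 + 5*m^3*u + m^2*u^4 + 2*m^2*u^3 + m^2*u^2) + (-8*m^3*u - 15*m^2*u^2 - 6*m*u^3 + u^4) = 4*m^4*u^2 + 8*m^4*u + 4*m^4 + 5*m^3*u^3 + 10*m^3*u^2 - 3*m^3*u + m^2*u^4 + 2*m^2*u^3 - 14*m^2*u^2 - 6*m*u^3 + u^4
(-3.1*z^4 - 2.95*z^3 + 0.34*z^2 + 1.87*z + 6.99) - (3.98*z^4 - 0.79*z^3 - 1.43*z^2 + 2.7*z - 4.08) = -7.08*z^4 - 2.16*z^3 + 1.77*z^2 - 0.83*z + 11.07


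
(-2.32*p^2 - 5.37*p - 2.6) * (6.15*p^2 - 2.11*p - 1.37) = -14.268*p^4 - 28.1303*p^3 - 1.4809*p^2 + 12.8429*p + 3.562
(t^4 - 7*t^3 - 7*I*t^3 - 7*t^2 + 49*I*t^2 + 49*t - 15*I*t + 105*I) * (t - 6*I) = t^5 - 7*t^4 - 13*I*t^4 - 49*t^3 + 91*I*t^3 + 343*t^2 + 27*I*t^2 - 90*t - 189*I*t + 630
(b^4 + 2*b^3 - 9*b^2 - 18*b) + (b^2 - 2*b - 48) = b^4 + 2*b^3 - 8*b^2 - 20*b - 48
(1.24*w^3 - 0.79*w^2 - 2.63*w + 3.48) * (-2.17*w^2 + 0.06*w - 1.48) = -2.6908*w^5 + 1.7887*w^4 + 3.8245*w^3 - 6.5402*w^2 + 4.1012*w - 5.1504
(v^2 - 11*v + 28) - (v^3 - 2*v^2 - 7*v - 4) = -v^3 + 3*v^2 - 4*v + 32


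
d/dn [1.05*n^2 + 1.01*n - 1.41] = 2.1*n + 1.01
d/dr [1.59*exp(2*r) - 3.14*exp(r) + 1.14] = (3.18*exp(r) - 3.14)*exp(r)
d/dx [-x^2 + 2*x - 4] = 2 - 2*x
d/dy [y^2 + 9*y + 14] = 2*y + 9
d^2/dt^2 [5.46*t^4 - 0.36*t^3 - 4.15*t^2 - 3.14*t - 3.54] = 65.52*t^2 - 2.16*t - 8.3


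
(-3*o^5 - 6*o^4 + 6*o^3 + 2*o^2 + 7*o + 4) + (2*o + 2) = -3*o^5 - 6*o^4 + 6*o^3 + 2*o^2 + 9*o + 6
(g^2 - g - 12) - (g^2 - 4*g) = 3*g - 12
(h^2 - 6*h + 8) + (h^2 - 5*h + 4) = 2*h^2 - 11*h + 12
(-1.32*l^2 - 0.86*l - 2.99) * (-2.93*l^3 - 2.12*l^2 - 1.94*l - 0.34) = 3.8676*l^5 + 5.3182*l^4 + 13.1447*l^3 + 8.456*l^2 + 6.093*l + 1.0166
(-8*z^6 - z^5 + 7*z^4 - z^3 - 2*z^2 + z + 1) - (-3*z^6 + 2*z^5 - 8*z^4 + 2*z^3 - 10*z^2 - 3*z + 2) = -5*z^6 - 3*z^5 + 15*z^4 - 3*z^3 + 8*z^2 + 4*z - 1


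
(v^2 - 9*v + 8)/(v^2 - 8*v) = (v - 1)/v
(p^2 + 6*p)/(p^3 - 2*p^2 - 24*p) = (p + 6)/(p^2 - 2*p - 24)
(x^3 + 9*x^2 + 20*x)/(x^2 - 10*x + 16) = x*(x^2 + 9*x + 20)/(x^2 - 10*x + 16)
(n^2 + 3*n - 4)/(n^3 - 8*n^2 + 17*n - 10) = (n + 4)/(n^2 - 7*n + 10)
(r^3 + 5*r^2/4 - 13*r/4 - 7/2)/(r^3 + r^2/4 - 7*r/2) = (r + 1)/r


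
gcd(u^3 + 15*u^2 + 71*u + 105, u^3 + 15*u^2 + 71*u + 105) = u^3 + 15*u^2 + 71*u + 105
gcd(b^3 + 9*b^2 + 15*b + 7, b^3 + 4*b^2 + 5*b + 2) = b^2 + 2*b + 1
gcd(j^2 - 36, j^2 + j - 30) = j + 6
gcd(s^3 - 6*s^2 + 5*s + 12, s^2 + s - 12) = s - 3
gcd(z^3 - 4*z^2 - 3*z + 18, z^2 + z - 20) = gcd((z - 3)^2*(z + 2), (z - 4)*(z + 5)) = 1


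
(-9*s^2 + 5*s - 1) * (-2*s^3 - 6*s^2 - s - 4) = 18*s^5 + 44*s^4 - 19*s^3 + 37*s^2 - 19*s + 4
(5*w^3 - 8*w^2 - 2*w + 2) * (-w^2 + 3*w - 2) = -5*w^5 + 23*w^4 - 32*w^3 + 8*w^2 + 10*w - 4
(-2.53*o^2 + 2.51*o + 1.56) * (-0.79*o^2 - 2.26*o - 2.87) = 1.9987*o^4 + 3.7349*o^3 + 0.356100000000001*o^2 - 10.7293*o - 4.4772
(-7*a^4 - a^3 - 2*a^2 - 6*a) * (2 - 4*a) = 28*a^5 - 10*a^4 + 6*a^3 + 20*a^2 - 12*a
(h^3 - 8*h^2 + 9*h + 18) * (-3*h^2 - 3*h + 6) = -3*h^5 + 21*h^4 + 3*h^3 - 129*h^2 + 108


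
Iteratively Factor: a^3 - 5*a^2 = (a - 5)*(a^2) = a*(a - 5)*(a)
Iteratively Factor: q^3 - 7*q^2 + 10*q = (q - 2)*(q^2 - 5*q) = q*(q - 2)*(q - 5)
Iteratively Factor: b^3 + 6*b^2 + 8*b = (b + 2)*(b^2 + 4*b) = (b + 2)*(b + 4)*(b)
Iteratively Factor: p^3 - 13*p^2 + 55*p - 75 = (p - 5)*(p^2 - 8*p + 15) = (p - 5)^2*(p - 3)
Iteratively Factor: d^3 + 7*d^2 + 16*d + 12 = (d + 2)*(d^2 + 5*d + 6) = (d + 2)^2*(d + 3)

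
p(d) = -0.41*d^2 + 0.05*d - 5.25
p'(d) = 0.05 - 0.82*d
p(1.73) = -6.39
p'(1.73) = -1.37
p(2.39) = -7.47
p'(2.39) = -1.91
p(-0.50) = -5.38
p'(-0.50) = 0.46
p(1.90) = -6.64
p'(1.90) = -1.51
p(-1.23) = -5.93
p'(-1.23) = 1.06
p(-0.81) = -5.56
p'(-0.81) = 0.71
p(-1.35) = -6.06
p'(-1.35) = 1.16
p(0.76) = -5.45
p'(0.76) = -0.57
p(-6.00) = -20.31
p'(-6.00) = 4.97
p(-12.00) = -64.89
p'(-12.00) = 9.89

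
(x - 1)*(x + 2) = x^2 + x - 2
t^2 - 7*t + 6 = (t - 6)*(t - 1)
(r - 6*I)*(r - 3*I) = r^2 - 9*I*r - 18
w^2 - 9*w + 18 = (w - 6)*(w - 3)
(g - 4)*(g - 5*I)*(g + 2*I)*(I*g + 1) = I*g^4 + 4*g^3 - 4*I*g^3 - 16*g^2 + 7*I*g^2 + 10*g - 28*I*g - 40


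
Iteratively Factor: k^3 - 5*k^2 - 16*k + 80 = (k + 4)*(k^2 - 9*k + 20) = (k - 5)*(k + 4)*(k - 4)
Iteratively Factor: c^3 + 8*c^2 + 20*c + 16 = (c + 2)*(c^2 + 6*c + 8) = (c + 2)^2*(c + 4)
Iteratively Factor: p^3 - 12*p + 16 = (p - 2)*(p^2 + 2*p - 8) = (p - 2)^2*(p + 4)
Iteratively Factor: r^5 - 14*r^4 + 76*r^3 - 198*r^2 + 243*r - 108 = (r - 3)*(r^4 - 11*r^3 + 43*r^2 - 69*r + 36) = (r - 3)^2*(r^3 - 8*r^2 + 19*r - 12) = (r - 4)*(r - 3)^2*(r^2 - 4*r + 3) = (r - 4)*(r - 3)^3*(r - 1)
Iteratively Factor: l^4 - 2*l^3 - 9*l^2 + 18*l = (l - 2)*(l^3 - 9*l) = (l - 2)*(l + 3)*(l^2 - 3*l) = l*(l - 2)*(l + 3)*(l - 3)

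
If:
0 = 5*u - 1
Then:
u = 1/5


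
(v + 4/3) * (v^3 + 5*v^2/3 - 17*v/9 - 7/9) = v^4 + 3*v^3 + v^2/3 - 89*v/27 - 28/27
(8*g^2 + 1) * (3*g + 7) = 24*g^3 + 56*g^2 + 3*g + 7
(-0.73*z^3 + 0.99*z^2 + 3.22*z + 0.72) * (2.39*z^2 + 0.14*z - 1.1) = -1.7447*z^5 + 2.2639*z^4 + 8.6374*z^3 + 1.0826*z^2 - 3.4412*z - 0.792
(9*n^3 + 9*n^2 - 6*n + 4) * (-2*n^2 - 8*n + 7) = -18*n^5 - 90*n^4 + 3*n^3 + 103*n^2 - 74*n + 28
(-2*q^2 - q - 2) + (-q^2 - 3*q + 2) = -3*q^2 - 4*q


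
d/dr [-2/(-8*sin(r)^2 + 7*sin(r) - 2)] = 2*(7 - 16*sin(r))*cos(r)/(8*sin(r)^2 - 7*sin(r) + 2)^2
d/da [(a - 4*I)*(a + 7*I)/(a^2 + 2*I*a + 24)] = -I/(a^2 + 12*I*a - 36)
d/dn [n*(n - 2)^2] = (n - 2)*(3*n - 2)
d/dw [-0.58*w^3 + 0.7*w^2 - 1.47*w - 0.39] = -1.74*w^2 + 1.4*w - 1.47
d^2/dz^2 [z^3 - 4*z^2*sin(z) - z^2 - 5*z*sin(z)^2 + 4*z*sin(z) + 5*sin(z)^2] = 4*z^2*sin(z) - 4*z*sin(z) - 16*z*cos(z) - 10*z*cos(2*z) + 6*z + 8*sqrt(2)*cos(z + pi/4) + 10*sqrt(2)*cos(2*z + pi/4) - 2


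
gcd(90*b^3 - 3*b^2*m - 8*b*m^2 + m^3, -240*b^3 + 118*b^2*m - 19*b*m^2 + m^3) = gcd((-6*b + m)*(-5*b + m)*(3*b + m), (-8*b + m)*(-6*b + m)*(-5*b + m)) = 30*b^2 - 11*b*m + m^2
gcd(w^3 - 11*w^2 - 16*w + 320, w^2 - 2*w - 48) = w - 8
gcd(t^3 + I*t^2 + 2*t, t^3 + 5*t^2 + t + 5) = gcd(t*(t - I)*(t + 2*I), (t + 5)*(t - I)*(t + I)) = t - I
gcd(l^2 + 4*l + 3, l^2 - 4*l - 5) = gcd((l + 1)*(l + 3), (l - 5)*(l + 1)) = l + 1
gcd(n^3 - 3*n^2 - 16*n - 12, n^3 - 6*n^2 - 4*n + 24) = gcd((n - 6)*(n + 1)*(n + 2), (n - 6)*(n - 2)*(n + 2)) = n^2 - 4*n - 12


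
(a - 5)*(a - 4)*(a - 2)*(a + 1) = a^4 - 10*a^3 + 27*a^2 - 2*a - 40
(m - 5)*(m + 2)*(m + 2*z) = m^3 + 2*m^2*z - 3*m^2 - 6*m*z - 10*m - 20*z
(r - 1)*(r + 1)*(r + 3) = r^3 + 3*r^2 - r - 3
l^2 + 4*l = l*(l + 4)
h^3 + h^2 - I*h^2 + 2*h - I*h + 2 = (h + 1)*(h - 2*I)*(h + I)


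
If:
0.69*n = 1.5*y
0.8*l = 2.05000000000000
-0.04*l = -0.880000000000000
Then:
No Solution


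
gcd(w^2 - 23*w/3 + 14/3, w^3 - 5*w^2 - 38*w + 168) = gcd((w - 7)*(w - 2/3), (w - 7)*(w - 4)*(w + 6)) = w - 7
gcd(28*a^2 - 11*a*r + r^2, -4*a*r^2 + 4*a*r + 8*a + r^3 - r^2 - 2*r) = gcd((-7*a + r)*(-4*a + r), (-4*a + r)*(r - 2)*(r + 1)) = -4*a + r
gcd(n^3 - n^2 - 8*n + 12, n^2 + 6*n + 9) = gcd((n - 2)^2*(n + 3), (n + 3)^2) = n + 3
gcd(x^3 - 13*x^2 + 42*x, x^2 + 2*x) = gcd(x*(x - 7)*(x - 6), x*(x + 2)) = x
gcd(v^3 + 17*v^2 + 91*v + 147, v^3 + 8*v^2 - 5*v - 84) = v + 7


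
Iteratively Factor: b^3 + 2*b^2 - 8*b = (b - 2)*(b^2 + 4*b) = (b - 2)*(b + 4)*(b)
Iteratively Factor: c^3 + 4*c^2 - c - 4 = (c + 1)*(c^2 + 3*c - 4) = (c - 1)*(c + 1)*(c + 4)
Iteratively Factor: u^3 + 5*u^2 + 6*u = (u)*(u^2 + 5*u + 6) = u*(u + 2)*(u + 3)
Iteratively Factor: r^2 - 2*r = (r - 2)*(r)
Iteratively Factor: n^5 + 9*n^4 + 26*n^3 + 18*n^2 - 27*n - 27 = (n - 1)*(n^4 + 10*n^3 + 36*n^2 + 54*n + 27) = (n - 1)*(n + 3)*(n^3 + 7*n^2 + 15*n + 9) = (n - 1)*(n + 3)^2*(n^2 + 4*n + 3) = (n - 1)*(n + 1)*(n + 3)^2*(n + 3)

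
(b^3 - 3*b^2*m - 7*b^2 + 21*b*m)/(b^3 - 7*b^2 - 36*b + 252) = b*(b - 3*m)/(b^2 - 36)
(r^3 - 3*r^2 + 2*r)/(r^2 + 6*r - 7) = r*(r - 2)/(r + 7)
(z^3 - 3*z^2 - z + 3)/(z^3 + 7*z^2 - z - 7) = (z - 3)/(z + 7)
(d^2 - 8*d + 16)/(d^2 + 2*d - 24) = (d - 4)/(d + 6)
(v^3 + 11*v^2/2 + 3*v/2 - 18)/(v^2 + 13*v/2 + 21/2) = (2*v^2 + 5*v - 12)/(2*v + 7)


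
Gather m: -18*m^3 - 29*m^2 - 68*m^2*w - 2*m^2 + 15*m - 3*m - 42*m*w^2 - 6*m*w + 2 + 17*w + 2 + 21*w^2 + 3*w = -18*m^3 + m^2*(-68*w - 31) + m*(-42*w^2 - 6*w + 12) + 21*w^2 + 20*w + 4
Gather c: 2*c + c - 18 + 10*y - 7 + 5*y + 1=3*c + 15*y - 24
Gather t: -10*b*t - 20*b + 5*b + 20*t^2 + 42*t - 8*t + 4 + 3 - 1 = -15*b + 20*t^2 + t*(34 - 10*b) + 6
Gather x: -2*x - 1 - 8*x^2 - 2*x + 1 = -8*x^2 - 4*x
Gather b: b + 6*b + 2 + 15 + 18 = 7*b + 35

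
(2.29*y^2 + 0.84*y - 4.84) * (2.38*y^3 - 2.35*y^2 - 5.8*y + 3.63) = 5.4502*y^5 - 3.3823*y^4 - 26.7752*y^3 + 14.8147*y^2 + 31.1212*y - 17.5692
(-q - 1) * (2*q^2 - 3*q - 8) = -2*q^3 + q^2 + 11*q + 8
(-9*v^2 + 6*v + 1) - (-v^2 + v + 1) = -8*v^2 + 5*v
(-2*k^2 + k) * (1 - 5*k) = 10*k^3 - 7*k^2 + k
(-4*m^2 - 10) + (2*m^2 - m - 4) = -2*m^2 - m - 14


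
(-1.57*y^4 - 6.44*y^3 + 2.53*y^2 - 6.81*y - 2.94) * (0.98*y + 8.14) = -1.5386*y^5 - 19.091*y^4 - 49.9422*y^3 + 13.9204*y^2 - 58.3146*y - 23.9316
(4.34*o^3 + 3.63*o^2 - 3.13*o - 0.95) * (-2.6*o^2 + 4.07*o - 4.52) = -11.284*o^5 + 8.2258*o^4 + 3.2953*o^3 - 26.6767*o^2 + 10.2811*o + 4.294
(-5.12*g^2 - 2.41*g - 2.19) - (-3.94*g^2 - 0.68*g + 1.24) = -1.18*g^2 - 1.73*g - 3.43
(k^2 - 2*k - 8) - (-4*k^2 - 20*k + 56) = 5*k^2 + 18*k - 64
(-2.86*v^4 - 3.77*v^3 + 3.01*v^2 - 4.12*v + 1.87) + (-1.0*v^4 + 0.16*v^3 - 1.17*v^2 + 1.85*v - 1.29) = -3.86*v^4 - 3.61*v^3 + 1.84*v^2 - 2.27*v + 0.58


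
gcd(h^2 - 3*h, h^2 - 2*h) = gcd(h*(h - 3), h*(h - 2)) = h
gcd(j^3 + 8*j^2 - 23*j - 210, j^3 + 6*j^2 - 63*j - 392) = j + 7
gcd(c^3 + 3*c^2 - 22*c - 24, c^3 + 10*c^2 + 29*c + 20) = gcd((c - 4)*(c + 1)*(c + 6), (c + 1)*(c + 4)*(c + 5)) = c + 1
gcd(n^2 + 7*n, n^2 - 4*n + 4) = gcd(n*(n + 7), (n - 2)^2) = 1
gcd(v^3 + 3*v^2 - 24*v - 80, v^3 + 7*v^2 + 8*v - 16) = v^2 + 8*v + 16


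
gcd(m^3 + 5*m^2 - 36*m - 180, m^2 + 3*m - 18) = m + 6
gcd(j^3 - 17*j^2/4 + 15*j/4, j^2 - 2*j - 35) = 1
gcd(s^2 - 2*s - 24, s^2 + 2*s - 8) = s + 4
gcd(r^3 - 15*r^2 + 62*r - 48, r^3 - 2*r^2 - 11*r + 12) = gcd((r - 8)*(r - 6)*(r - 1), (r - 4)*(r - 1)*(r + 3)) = r - 1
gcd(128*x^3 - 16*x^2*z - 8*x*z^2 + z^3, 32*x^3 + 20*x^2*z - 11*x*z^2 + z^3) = 32*x^2 - 12*x*z + z^2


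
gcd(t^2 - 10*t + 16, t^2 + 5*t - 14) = t - 2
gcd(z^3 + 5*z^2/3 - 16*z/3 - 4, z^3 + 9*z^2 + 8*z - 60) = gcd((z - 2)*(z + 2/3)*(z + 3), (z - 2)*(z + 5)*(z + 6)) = z - 2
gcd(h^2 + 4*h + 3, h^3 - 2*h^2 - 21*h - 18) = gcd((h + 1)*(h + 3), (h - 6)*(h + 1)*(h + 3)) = h^2 + 4*h + 3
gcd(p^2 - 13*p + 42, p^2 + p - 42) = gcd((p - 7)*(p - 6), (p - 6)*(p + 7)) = p - 6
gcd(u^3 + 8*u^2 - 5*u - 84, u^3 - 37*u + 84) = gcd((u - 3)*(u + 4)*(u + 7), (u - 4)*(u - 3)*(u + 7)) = u^2 + 4*u - 21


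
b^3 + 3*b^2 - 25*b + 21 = (b - 3)*(b - 1)*(b + 7)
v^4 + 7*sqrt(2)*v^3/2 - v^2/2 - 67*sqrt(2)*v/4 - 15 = (v - 3*sqrt(2)/2)*(v + sqrt(2)/2)*(v + 2*sqrt(2))*(v + 5*sqrt(2)/2)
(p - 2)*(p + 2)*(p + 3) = p^3 + 3*p^2 - 4*p - 12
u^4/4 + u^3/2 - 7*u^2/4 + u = u*(u/4 + 1)*(u - 1)^2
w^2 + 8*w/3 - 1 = (w - 1/3)*(w + 3)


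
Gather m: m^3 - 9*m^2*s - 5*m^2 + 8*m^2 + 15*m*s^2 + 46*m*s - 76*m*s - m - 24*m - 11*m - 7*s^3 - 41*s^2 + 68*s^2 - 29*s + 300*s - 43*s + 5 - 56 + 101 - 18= m^3 + m^2*(3 - 9*s) + m*(15*s^2 - 30*s - 36) - 7*s^3 + 27*s^2 + 228*s + 32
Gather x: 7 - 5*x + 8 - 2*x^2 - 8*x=-2*x^2 - 13*x + 15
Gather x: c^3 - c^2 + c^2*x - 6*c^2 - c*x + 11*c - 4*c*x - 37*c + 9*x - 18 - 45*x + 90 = c^3 - 7*c^2 - 26*c + x*(c^2 - 5*c - 36) + 72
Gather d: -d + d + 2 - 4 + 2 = 0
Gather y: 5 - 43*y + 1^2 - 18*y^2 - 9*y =-18*y^2 - 52*y + 6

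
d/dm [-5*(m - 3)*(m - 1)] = 20 - 10*m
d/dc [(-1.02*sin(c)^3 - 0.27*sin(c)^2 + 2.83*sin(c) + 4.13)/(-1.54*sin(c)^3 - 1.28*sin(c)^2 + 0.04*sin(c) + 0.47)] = (0.8898*sin(c)^4 + 8.6348*sin(c)^3 + 21.254*sin(c)^2 + 10.319*sin(c) + 1.1649)*cos(c)/(2.3716*sin(c)^6 + 3.9424*sin(c)^5 + 1.5152*sin(c)^4 - 1.55*sin(c)^3 - 1.2016*sin(c)^2 + 0.0376*sin(c) + 0.2209)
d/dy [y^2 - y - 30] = 2*y - 1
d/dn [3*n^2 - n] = 6*n - 1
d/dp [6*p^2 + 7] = 12*p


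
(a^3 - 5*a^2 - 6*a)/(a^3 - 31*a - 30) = a/(a + 5)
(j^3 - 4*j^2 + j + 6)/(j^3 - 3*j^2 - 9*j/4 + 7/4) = 4*(j^2 - 5*j + 6)/(4*j^2 - 16*j + 7)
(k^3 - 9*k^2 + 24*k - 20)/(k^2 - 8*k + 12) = (k^2 - 7*k + 10)/(k - 6)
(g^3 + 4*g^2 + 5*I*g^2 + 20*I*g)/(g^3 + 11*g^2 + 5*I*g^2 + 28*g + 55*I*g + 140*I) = g/(g + 7)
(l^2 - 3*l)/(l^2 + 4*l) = (l - 3)/(l + 4)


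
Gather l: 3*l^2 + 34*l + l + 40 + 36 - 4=3*l^2 + 35*l + 72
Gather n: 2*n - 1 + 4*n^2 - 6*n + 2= 4*n^2 - 4*n + 1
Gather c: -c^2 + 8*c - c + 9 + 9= -c^2 + 7*c + 18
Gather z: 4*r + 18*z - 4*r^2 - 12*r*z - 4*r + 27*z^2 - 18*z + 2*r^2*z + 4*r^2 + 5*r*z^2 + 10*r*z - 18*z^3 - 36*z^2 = -18*z^3 + z^2*(5*r - 9) + z*(2*r^2 - 2*r)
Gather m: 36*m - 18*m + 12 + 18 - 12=18*m + 18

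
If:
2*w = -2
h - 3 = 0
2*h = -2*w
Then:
No Solution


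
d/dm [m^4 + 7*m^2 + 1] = 4*m^3 + 14*m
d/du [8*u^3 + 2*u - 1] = 24*u^2 + 2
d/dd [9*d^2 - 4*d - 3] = 18*d - 4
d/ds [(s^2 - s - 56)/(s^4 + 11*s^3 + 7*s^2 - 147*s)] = 2*(-s^3 + 10*s^2 + 32*s - 84)/(s^2*(s^4 + 8*s^3 - 26*s^2 - 168*s + 441))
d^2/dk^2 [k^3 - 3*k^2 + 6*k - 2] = 6*k - 6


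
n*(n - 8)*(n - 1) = n^3 - 9*n^2 + 8*n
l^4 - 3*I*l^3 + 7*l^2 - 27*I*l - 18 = (l - 3*I)*(l - 2*I)*(l - I)*(l + 3*I)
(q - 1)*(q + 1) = q^2 - 1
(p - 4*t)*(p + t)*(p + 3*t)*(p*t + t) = p^4*t + p^3*t - 13*p^2*t^3 - 12*p*t^4 - 13*p*t^3 - 12*t^4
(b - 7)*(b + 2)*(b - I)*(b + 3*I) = b^4 - 5*b^3 + 2*I*b^3 - 11*b^2 - 10*I*b^2 - 15*b - 28*I*b - 42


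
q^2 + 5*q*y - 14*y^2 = (q - 2*y)*(q + 7*y)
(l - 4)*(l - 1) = l^2 - 5*l + 4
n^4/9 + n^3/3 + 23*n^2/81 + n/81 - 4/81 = (n/3 + 1/3)^2*(n - 1/3)*(n + 4/3)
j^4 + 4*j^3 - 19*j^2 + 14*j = j*(j - 2)*(j - 1)*(j + 7)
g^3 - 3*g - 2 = (g - 2)*(g + 1)^2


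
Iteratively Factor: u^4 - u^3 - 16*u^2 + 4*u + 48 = (u - 2)*(u^3 + u^2 - 14*u - 24) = (u - 2)*(u + 3)*(u^2 - 2*u - 8) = (u - 2)*(u + 2)*(u + 3)*(u - 4)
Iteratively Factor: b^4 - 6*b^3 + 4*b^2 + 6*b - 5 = (b - 5)*(b^3 - b^2 - b + 1) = (b - 5)*(b + 1)*(b^2 - 2*b + 1) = (b - 5)*(b - 1)*(b + 1)*(b - 1)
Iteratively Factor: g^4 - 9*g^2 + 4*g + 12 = (g - 2)*(g^3 + 2*g^2 - 5*g - 6) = (g - 2)*(g + 1)*(g^2 + g - 6) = (g - 2)^2*(g + 1)*(g + 3)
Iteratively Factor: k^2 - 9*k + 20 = (k - 5)*(k - 4)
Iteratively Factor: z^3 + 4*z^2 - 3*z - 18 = (z - 2)*(z^2 + 6*z + 9) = (z - 2)*(z + 3)*(z + 3)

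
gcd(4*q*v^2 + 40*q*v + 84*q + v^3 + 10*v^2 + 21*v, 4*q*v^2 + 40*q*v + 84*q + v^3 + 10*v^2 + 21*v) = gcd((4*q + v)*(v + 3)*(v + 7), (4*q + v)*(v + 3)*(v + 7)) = 4*q*v^2 + 40*q*v + 84*q + v^3 + 10*v^2 + 21*v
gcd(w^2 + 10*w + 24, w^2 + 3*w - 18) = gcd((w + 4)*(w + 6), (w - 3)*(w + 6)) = w + 6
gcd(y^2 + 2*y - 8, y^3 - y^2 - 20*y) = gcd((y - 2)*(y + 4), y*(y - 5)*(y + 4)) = y + 4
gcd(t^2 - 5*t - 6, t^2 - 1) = t + 1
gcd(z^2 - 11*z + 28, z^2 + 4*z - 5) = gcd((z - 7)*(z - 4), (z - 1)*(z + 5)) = 1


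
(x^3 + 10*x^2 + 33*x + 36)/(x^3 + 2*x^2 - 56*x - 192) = (x^2 + 6*x + 9)/(x^2 - 2*x - 48)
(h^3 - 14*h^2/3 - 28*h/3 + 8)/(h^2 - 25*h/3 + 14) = (3*h^2 + 4*h - 4)/(3*h - 7)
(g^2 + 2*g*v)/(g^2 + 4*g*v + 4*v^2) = g/(g + 2*v)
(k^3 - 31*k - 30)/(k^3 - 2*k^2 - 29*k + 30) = (k + 1)/(k - 1)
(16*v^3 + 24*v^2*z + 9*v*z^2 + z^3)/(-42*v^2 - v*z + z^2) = (16*v^3 + 24*v^2*z + 9*v*z^2 + z^3)/(-42*v^2 - v*z + z^2)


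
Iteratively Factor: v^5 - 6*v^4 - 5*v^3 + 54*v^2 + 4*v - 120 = (v + 2)*(v^4 - 8*v^3 + 11*v^2 + 32*v - 60) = (v - 3)*(v + 2)*(v^3 - 5*v^2 - 4*v + 20) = (v - 3)*(v - 2)*(v + 2)*(v^2 - 3*v - 10) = (v - 3)*(v - 2)*(v + 2)^2*(v - 5)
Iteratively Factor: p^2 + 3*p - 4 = (p - 1)*(p + 4)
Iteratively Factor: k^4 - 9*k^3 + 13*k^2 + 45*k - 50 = (k - 5)*(k^3 - 4*k^2 - 7*k + 10) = (k - 5)*(k - 1)*(k^2 - 3*k - 10) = (k - 5)*(k - 1)*(k + 2)*(k - 5)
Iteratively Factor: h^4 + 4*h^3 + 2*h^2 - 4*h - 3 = (h - 1)*(h^3 + 5*h^2 + 7*h + 3) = (h - 1)*(h + 1)*(h^2 + 4*h + 3) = (h - 1)*(h + 1)*(h + 3)*(h + 1)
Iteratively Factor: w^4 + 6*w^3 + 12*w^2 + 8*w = (w + 2)*(w^3 + 4*w^2 + 4*w) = (w + 2)^2*(w^2 + 2*w) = w*(w + 2)^2*(w + 2)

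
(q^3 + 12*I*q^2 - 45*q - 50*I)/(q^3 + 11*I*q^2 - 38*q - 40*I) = (q + 5*I)/(q + 4*I)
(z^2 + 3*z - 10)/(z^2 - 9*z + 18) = (z^2 + 3*z - 10)/(z^2 - 9*z + 18)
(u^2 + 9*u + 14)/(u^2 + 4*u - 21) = (u + 2)/(u - 3)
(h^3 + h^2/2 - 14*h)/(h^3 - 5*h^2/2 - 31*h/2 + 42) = h/(h - 3)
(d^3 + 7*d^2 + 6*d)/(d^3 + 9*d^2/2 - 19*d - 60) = 2*d*(d + 1)/(2*d^2 - 3*d - 20)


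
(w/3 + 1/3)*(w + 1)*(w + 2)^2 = w^4/3 + 2*w^3 + 13*w^2/3 + 4*w + 4/3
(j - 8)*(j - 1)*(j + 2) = j^3 - 7*j^2 - 10*j + 16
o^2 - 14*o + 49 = (o - 7)^2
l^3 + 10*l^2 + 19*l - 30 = (l - 1)*(l + 5)*(l + 6)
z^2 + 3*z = z*(z + 3)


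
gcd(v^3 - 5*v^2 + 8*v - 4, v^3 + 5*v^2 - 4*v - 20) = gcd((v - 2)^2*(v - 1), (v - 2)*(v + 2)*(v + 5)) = v - 2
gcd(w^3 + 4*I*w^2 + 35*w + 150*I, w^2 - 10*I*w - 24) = w - 6*I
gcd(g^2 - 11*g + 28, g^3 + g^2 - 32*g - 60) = 1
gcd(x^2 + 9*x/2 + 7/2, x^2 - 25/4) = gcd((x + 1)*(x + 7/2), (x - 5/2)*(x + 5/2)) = 1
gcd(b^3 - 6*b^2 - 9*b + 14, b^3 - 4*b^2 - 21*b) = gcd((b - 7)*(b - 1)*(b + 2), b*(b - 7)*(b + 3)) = b - 7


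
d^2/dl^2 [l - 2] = 0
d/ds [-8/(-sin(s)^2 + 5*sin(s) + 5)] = 8*(5 - 2*sin(s))*cos(s)/(5*sin(s) + cos(s)^2 + 4)^2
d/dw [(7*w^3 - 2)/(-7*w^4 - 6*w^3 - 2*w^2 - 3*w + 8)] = (49*w^6 - 14*w^4 - 98*w^3 + 132*w^2 - 8*w - 6)/(49*w^8 + 84*w^7 + 64*w^6 + 66*w^5 - 72*w^4 - 84*w^3 - 23*w^2 - 48*w + 64)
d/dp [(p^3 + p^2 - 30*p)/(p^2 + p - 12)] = (p^4 + 2*p^3 - 5*p^2 - 24*p + 360)/(p^4 + 2*p^3 - 23*p^2 - 24*p + 144)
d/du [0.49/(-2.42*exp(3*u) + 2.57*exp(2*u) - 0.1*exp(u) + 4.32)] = (3.5574*exp(2*u) - 2.5186*exp(u) + 0.049)*exp(u)/(2.42*exp(3*u) - 2.57*exp(2*u) + 0.1*exp(u) - 4.32)^2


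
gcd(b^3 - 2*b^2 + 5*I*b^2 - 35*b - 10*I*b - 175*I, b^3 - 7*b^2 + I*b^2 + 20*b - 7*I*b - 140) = b^2 + b*(-7 + 5*I) - 35*I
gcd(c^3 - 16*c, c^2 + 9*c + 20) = c + 4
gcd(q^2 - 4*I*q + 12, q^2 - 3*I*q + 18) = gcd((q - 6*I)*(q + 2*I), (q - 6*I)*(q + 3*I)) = q - 6*I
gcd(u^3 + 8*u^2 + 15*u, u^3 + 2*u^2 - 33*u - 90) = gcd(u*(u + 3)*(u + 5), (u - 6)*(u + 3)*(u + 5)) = u^2 + 8*u + 15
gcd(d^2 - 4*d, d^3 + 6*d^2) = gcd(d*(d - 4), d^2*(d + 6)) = d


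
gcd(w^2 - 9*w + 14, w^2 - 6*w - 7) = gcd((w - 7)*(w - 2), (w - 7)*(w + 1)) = w - 7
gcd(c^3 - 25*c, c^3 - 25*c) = c^3 - 25*c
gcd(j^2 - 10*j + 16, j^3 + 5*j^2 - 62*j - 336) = j - 8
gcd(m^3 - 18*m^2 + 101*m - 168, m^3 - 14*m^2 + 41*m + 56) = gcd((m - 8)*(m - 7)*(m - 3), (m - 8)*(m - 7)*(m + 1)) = m^2 - 15*m + 56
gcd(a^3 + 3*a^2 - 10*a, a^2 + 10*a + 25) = a + 5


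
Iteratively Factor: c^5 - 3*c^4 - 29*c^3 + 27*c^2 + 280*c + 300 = (c + 2)*(c^4 - 5*c^3 - 19*c^2 + 65*c + 150) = (c - 5)*(c + 2)*(c^3 - 19*c - 30) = (c - 5)*(c + 2)*(c + 3)*(c^2 - 3*c - 10) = (c - 5)^2*(c + 2)*(c + 3)*(c + 2)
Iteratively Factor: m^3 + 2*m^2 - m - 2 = (m - 1)*(m^2 + 3*m + 2) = (m - 1)*(m + 1)*(m + 2)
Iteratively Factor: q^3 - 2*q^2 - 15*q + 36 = (q - 3)*(q^2 + q - 12) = (q - 3)*(q + 4)*(q - 3)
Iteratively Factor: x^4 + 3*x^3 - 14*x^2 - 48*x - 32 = (x - 4)*(x^3 + 7*x^2 + 14*x + 8) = (x - 4)*(x + 4)*(x^2 + 3*x + 2) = (x - 4)*(x + 1)*(x + 4)*(x + 2)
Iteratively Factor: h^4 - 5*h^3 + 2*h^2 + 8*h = (h - 2)*(h^3 - 3*h^2 - 4*h) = (h - 2)*(h + 1)*(h^2 - 4*h) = h*(h - 2)*(h + 1)*(h - 4)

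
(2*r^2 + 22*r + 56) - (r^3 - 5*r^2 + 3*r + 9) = -r^3 + 7*r^2 + 19*r + 47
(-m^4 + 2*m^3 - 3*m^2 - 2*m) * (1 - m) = m^5 - 3*m^4 + 5*m^3 - m^2 - 2*m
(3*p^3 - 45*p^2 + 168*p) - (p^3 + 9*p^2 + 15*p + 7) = 2*p^3 - 54*p^2 + 153*p - 7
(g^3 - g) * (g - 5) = g^4 - 5*g^3 - g^2 + 5*g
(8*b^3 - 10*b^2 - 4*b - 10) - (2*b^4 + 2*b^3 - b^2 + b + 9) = -2*b^4 + 6*b^3 - 9*b^2 - 5*b - 19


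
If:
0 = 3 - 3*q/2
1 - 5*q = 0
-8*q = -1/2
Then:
No Solution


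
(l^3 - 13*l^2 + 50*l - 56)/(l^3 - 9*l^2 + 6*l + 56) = (l - 2)/(l + 2)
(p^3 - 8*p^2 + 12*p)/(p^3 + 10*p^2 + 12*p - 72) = p*(p - 6)/(p^2 + 12*p + 36)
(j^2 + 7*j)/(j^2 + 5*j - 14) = j/(j - 2)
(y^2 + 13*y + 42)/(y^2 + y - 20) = (y^2 + 13*y + 42)/(y^2 + y - 20)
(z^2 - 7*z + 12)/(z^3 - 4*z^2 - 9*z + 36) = 1/(z + 3)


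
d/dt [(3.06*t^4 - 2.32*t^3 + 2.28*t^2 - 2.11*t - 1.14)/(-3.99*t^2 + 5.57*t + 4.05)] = (-24.4188*t^5 + 60.3894*t^4 + 23.7272*t^3 - 23.9073*t^2 + 9.3708*t - 2.1957)/(15.9201*t^4 - 44.4486*t^3 - 1.2941*t^2 + 45.117*t + 16.4025)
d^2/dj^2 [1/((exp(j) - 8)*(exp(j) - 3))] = (4*exp(3*j) - 33*exp(2*j) + 25*exp(j) + 264)*exp(j)/(exp(6*j) - 33*exp(5*j) + 435*exp(4*j) - 2915*exp(3*j) + 10440*exp(2*j) - 19008*exp(j) + 13824)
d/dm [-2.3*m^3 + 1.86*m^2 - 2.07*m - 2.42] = -6.9*m^2 + 3.72*m - 2.07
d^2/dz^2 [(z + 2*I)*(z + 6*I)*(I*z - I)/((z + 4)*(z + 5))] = (z^3*(160 + 116*I) + z^2*(960 + 1272*I) + z*(-960 + 4488*I) - 9280 + 4984*I)/(z^6 + 27*z^5 + 303*z^4 + 1809*z^3 + 6060*z^2 + 10800*z + 8000)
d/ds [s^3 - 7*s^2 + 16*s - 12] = 3*s^2 - 14*s + 16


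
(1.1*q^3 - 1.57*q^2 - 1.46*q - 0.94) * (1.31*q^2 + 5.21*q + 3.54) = 1.441*q^5 + 3.6743*q^4 - 6.1983*q^3 - 14.3958*q^2 - 10.0658*q - 3.3276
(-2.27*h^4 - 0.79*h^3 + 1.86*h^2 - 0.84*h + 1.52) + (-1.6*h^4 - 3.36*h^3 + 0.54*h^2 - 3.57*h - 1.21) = -3.87*h^4 - 4.15*h^3 + 2.4*h^2 - 4.41*h + 0.31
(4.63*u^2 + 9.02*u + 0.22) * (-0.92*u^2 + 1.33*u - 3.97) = -4.2596*u^4 - 2.1405*u^3 - 6.5869*u^2 - 35.5168*u - 0.8734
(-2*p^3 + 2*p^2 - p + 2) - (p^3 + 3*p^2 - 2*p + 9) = -3*p^3 - p^2 + p - 7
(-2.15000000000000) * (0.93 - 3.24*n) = 6.966*n - 1.9995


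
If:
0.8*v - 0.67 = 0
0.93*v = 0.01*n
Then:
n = 77.89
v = 0.84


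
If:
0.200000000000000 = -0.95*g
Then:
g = -0.21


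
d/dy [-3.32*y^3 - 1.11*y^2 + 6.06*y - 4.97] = -9.96*y^2 - 2.22*y + 6.06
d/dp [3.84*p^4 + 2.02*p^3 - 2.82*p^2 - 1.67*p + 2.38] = 15.36*p^3 + 6.06*p^2 - 5.64*p - 1.67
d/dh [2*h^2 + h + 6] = 4*h + 1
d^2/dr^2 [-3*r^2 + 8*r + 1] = -6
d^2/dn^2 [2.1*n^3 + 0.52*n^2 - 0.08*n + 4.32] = 12.6*n + 1.04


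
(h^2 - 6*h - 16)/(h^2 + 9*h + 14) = (h - 8)/(h + 7)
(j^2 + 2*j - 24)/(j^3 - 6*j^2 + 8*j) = (j + 6)/(j*(j - 2))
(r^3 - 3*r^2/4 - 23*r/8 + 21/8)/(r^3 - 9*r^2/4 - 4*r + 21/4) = (r - 3/2)/(r - 3)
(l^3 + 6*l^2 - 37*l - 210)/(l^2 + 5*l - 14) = (l^2 - l - 30)/(l - 2)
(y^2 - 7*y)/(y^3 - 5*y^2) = (y - 7)/(y*(y - 5))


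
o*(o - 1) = o^2 - o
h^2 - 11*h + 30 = (h - 6)*(h - 5)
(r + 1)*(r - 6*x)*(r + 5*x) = r^3 - r^2*x + r^2 - 30*r*x^2 - r*x - 30*x^2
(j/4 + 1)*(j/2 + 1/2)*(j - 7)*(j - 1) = j^4/8 - 3*j^3/8 - 29*j^2/8 + 3*j/8 + 7/2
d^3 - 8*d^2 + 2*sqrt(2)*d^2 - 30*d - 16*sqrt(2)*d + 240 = (d - 8)*(d - 3*sqrt(2))*(d + 5*sqrt(2))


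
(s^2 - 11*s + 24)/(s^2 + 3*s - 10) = (s^2 - 11*s + 24)/(s^2 + 3*s - 10)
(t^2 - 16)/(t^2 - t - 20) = (t - 4)/(t - 5)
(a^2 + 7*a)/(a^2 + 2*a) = (a + 7)/(a + 2)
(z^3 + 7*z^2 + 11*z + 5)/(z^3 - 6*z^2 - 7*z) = (z^2 + 6*z + 5)/(z*(z - 7))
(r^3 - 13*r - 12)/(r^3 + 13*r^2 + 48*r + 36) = (r^2 - r - 12)/(r^2 + 12*r + 36)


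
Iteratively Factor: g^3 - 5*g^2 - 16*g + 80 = (g - 5)*(g^2 - 16) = (g - 5)*(g + 4)*(g - 4)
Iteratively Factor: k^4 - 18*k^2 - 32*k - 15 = (k + 1)*(k^3 - k^2 - 17*k - 15) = (k + 1)*(k + 3)*(k^2 - 4*k - 5) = (k - 5)*(k + 1)*(k + 3)*(k + 1)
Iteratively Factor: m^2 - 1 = (m - 1)*(m + 1)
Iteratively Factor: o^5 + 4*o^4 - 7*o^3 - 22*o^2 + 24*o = (o + 3)*(o^4 + o^3 - 10*o^2 + 8*o) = o*(o + 3)*(o^3 + o^2 - 10*o + 8) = o*(o - 2)*(o + 3)*(o^2 + 3*o - 4) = o*(o - 2)*(o - 1)*(o + 3)*(o + 4)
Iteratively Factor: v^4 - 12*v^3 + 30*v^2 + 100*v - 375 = (v - 5)*(v^3 - 7*v^2 - 5*v + 75) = (v - 5)^2*(v^2 - 2*v - 15) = (v - 5)^2*(v + 3)*(v - 5)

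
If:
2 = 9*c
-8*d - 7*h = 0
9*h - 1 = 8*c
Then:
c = 2/9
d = -175/648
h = 25/81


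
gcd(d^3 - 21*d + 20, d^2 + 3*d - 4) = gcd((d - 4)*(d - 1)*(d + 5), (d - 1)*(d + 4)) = d - 1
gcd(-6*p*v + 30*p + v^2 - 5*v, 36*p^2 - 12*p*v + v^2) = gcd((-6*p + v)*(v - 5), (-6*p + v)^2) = 6*p - v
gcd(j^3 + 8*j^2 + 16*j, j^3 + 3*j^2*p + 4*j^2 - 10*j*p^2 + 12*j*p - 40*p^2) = j + 4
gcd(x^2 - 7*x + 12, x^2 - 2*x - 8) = x - 4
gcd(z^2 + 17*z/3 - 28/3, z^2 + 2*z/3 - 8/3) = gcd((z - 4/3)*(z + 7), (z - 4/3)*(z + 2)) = z - 4/3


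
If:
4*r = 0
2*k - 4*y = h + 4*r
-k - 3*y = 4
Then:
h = -10*y - 8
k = -3*y - 4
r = 0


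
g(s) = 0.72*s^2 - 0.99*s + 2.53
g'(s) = 1.44*s - 0.99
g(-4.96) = 25.15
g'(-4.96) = -8.13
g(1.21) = 2.39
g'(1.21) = 0.75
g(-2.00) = 7.39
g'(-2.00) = -3.87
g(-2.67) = 10.31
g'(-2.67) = -4.83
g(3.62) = 8.38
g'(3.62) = 4.22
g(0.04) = 2.49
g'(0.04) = -0.93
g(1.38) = 2.53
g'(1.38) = 1.00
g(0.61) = 2.19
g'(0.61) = -0.11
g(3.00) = 6.04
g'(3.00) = 3.33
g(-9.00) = 69.76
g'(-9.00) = -13.95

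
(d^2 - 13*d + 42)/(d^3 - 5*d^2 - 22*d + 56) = (d - 6)/(d^2 + 2*d - 8)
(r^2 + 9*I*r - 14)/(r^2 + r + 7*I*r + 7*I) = (r + 2*I)/(r + 1)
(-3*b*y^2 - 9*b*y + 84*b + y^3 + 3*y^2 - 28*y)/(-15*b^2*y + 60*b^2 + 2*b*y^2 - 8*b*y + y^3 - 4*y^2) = (y + 7)/(5*b + y)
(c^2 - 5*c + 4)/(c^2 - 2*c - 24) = (-c^2 + 5*c - 4)/(-c^2 + 2*c + 24)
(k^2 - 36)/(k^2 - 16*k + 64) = (k^2 - 36)/(k^2 - 16*k + 64)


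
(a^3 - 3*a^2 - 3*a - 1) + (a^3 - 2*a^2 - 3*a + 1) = 2*a^3 - 5*a^2 - 6*a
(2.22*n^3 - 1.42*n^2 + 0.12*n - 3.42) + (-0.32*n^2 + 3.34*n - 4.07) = 2.22*n^3 - 1.74*n^2 + 3.46*n - 7.49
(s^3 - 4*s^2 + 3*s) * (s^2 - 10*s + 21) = s^5 - 14*s^4 + 64*s^3 - 114*s^2 + 63*s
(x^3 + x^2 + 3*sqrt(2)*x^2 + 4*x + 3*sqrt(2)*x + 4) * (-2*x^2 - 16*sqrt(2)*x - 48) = -2*x^5 - 22*sqrt(2)*x^4 - 2*x^4 - 152*x^3 - 22*sqrt(2)*x^3 - 208*sqrt(2)*x^2 - 152*x^2 - 208*sqrt(2)*x - 192*x - 192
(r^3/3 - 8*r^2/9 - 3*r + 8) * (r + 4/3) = r^4/3 - 4*r^3/9 - 113*r^2/27 + 4*r + 32/3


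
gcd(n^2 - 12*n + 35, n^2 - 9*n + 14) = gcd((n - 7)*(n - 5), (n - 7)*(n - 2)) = n - 7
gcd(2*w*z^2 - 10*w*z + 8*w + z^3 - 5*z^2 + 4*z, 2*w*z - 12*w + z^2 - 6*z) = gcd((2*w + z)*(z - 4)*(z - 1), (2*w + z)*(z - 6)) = 2*w + z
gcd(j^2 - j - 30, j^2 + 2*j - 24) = 1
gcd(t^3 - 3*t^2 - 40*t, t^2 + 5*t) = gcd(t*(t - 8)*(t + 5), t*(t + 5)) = t^2 + 5*t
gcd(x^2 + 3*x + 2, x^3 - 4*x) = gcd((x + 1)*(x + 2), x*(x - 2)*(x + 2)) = x + 2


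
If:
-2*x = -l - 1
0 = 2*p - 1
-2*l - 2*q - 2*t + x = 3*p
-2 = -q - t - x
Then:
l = -8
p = 1/2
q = 11/2 - t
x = -7/2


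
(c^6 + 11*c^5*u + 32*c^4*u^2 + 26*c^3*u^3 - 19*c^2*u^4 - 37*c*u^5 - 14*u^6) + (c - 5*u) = c^6 + 11*c^5*u + 32*c^4*u^2 + 26*c^3*u^3 - 19*c^2*u^4 - 37*c*u^5 + c - 14*u^6 - 5*u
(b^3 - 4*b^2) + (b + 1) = b^3 - 4*b^2 + b + 1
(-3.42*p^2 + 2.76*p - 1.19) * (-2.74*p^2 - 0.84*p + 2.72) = 9.3708*p^4 - 4.6896*p^3 - 8.3602*p^2 + 8.5068*p - 3.2368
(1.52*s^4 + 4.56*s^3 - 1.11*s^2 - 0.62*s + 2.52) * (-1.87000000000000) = -2.8424*s^4 - 8.5272*s^3 + 2.0757*s^2 + 1.1594*s - 4.7124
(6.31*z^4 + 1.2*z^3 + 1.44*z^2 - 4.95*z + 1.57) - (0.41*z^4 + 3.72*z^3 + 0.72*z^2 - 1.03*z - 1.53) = 5.9*z^4 - 2.52*z^3 + 0.72*z^2 - 3.92*z + 3.1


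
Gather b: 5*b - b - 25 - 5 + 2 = 4*b - 28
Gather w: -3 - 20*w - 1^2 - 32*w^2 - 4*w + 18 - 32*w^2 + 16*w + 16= -64*w^2 - 8*w + 30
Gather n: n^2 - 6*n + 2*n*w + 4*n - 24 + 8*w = n^2 + n*(2*w - 2) + 8*w - 24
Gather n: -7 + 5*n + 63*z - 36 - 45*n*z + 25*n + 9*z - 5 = n*(30 - 45*z) + 72*z - 48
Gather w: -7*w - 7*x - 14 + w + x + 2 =-6*w - 6*x - 12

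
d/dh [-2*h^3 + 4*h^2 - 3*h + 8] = -6*h^2 + 8*h - 3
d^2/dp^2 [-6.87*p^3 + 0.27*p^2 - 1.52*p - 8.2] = 0.54 - 41.22*p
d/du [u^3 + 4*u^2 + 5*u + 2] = 3*u^2 + 8*u + 5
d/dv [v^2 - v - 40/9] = 2*v - 1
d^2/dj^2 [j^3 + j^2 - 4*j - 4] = 6*j + 2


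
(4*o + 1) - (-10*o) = 14*o + 1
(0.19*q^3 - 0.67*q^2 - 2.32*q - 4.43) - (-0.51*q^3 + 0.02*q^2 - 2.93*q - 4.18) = 0.7*q^3 - 0.69*q^2 + 0.61*q - 0.25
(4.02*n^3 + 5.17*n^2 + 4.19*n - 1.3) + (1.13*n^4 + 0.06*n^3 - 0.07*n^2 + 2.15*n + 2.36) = 1.13*n^4 + 4.08*n^3 + 5.1*n^2 + 6.34*n + 1.06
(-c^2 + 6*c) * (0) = 0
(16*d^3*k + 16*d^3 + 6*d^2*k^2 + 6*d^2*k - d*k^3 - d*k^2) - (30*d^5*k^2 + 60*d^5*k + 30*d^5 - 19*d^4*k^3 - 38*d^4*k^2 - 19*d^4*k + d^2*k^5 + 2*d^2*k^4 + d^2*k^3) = -30*d^5*k^2 - 60*d^5*k - 30*d^5 + 19*d^4*k^3 + 38*d^4*k^2 + 19*d^4*k + 16*d^3*k + 16*d^3 - d^2*k^5 - 2*d^2*k^4 - d^2*k^3 + 6*d^2*k^2 + 6*d^2*k - d*k^3 - d*k^2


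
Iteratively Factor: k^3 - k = (k)*(k^2 - 1) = k*(k - 1)*(k + 1)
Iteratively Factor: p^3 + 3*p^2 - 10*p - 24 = (p + 2)*(p^2 + p - 12) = (p - 3)*(p + 2)*(p + 4)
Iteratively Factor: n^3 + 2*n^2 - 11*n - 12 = (n + 4)*(n^2 - 2*n - 3) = (n - 3)*(n + 4)*(n + 1)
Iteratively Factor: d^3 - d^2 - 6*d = (d + 2)*(d^2 - 3*d) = (d - 3)*(d + 2)*(d)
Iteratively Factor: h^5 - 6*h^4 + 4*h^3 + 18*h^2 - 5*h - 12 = (h - 1)*(h^4 - 5*h^3 - h^2 + 17*h + 12) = (h - 1)*(h + 1)*(h^3 - 6*h^2 + 5*h + 12) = (h - 3)*(h - 1)*(h + 1)*(h^2 - 3*h - 4) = (h - 4)*(h - 3)*(h - 1)*(h + 1)*(h + 1)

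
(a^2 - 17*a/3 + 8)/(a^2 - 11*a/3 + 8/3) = (a - 3)/(a - 1)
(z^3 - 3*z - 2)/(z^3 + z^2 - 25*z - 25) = (z^2 - z - 2)/(z^2 - 25)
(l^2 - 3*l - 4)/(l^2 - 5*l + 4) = (l + 1)/(l - 1)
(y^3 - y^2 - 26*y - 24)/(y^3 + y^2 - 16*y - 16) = (y - 6)/(y - 4)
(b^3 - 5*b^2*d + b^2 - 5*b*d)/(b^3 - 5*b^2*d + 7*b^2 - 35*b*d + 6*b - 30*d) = b/(b + 6)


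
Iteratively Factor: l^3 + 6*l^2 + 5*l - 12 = (l + 3)*(l^2 + 3*l - 4) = (l + 3)*(l + 4)*(l - 1)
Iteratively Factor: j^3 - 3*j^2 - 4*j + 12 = (j - 2)*(j^2 - j - 6) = (j - 2)*(j + 2)*(j - 3)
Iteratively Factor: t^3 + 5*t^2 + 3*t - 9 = (t + 3)*(t^2 + 2*t - 3) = (t + 3)^2*(t - 1)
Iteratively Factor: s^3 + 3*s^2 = (s)*(s^2 + 3*s) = s*(s + 3)*(s)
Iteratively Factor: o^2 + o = (o + 1)*(o)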